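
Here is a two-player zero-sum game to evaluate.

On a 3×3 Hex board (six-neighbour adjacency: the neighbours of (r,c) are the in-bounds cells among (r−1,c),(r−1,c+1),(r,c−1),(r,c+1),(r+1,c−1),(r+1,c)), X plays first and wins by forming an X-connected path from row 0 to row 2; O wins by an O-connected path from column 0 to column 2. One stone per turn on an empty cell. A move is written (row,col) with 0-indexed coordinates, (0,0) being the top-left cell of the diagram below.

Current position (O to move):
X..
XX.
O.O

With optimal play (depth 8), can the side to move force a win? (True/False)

O winning at [X../XX./O.O]: True

ply 1, O at X../XX./O.O | (0,1)=-1→XO./XX./O.O; (0,2)=-1→X.O/XX./O.O; (1,2)=-1→X../XXO/O.O; (2,1)=+1→X../XX./OOO*
ply 2: X../XX./OOO is terminal -1 (X); from X../XX./O.O depth 8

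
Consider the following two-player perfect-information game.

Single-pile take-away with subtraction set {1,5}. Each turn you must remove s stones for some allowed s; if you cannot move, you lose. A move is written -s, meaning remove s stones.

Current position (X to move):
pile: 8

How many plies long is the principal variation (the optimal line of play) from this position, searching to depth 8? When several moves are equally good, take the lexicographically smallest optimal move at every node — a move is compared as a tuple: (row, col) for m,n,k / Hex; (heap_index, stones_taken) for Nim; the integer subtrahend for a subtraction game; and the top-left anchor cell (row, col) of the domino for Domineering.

PV length from [8]: 8 plies

[8] X move#1: -1:-1/7*, -5:-1/3
[7] O move#2: -1:+1/6*, -5:+1/2
[6] X move#3: -1:-1/5*, -5:-1/1
[5] O move#4: -1:+1/4*, -5:+1/0
[4] X move#5: -1:-1/3*
[3] O move#6: -1:+1/2*
[2] X move#7: -1:-1/1*
[1] O move#8: -1:+1/0*
[0] end (terminal -1, X#9); searched 8 to 8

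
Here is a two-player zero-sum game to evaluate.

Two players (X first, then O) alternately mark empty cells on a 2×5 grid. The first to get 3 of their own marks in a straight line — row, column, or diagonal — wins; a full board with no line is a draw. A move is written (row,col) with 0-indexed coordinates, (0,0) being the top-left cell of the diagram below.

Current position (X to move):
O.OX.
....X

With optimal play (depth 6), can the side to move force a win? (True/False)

[O.OX./....X] X move#1: (0,1):+0/OXOX./....X*, (0,4):-1/O.OXX/....X, (1,0):-1/O.OX./X...X, (1,1):-1/O.OX./.X..X, (1,2):-1/O.OX./..X.X, (1,3):-1/O.OX./...XX
[OXOX./....X] O move#2: (0,4):+0/OXOXO/....X*, (1,0):+0/OXOX./O...X, (1,1):+0/OXOX./.O..X, (1,2):+0/OXOX./..O.X, (1,3):+0/OXOX./...OX
[OXOXO/....X] X move#3: (1,0):+0/OXOXO/X...X*, (1,1):+0/OXOXO/.X..X, (1,2):+0/OXOXO/..X.X, (1,3):+0/OXOXO/...XX
[OXOXO/X...X] O move#4: (1,1):+0/OXOXO/XO..X*, (1,2):+0/OXOXO/X.O.X, (1,3):+0/OXOXO/X..OX
[OXOXO/XO..X] X move#5: (1,2):+0/OXOXO/XOX.X*, (1,3):+0/OXOXO/XO.XX
[OXOXO/XOX.X] O move#6: (1,3):+0/OXOXO/XOXOX*
[OXOXO/XOXOX] end (terminal +0, X#7); searched O.OX./....X to 6

X winning at [O.OX./....X]: False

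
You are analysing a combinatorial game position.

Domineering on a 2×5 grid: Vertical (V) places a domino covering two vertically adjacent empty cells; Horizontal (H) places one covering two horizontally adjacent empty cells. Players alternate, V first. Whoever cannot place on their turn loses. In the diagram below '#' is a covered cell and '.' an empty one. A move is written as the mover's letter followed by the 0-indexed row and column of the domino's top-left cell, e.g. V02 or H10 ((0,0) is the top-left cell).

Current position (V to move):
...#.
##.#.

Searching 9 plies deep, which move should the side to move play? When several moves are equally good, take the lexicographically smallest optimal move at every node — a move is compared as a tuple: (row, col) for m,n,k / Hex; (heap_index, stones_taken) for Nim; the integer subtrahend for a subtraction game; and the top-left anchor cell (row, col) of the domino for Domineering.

ply 1, V at ...#./##.#. | V02=+1→..##./####.*; V04=-1→...##/##.##
ply 2, H at ..##./####. | H00=-1→####./####.*
ply 3, V at ####./####. | V04=+1→#####/#####*
ply 4: #####/##### is terminal -1 (H); from ...#./##.#. depth 9

V's best at [...#./##.#.]: V02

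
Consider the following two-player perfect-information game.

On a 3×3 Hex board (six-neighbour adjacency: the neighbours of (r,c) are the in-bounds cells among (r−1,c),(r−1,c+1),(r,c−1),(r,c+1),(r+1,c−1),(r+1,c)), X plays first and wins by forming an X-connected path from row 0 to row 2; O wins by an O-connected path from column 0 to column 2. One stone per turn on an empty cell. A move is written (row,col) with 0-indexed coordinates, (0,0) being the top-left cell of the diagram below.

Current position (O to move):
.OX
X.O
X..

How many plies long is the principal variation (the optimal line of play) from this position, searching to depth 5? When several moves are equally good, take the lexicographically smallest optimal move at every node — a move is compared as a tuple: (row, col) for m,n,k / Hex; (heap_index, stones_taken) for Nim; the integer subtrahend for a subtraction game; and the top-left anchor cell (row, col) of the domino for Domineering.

PV length from [.OX/X.O/X..]: 2 plies

p1 O@[.OX/X.O/X..]: (0,0)[OOX/X.O/X..]-1* (1,1)[.OX/XOO/X..]-1 (2,1)[.OX/X.O/XO.]-1 (2,2)[.OX/X.O/X.O]-1
p2 X@[OOX/X.O/X..]: (1,1)[OOX/XXO/X..]+1* (2,1)[OOX/X.O/XX.]-1 (2,2)[OOX/X.O/X.X]-1
p3 O@[OOX/XXO/X..] terminal -1; root [.OX/X.O/X..] d5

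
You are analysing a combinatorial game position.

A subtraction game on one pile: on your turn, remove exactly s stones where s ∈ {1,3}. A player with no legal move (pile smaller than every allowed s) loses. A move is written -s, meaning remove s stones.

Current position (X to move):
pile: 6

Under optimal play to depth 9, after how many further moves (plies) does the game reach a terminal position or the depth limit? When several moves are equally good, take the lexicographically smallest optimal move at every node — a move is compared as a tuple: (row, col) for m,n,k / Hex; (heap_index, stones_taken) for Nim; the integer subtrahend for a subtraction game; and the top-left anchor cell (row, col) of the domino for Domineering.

PV length from [6]: 6 plies

[6] X move#1: -1:-1/5*, -3:-1/3
[5] O move#2: -1:+1/4*, -3:+1/2
[4] X move#3: -1:-1/3*, -3:-1/1
[3] O move#4: -1:+1/2*, -3:+1/0
[2] X move#5: -1:-1/1*
[1] O move#6: -1:+1/0*
[0] end (terminal -1, X#7); searched 6 to 9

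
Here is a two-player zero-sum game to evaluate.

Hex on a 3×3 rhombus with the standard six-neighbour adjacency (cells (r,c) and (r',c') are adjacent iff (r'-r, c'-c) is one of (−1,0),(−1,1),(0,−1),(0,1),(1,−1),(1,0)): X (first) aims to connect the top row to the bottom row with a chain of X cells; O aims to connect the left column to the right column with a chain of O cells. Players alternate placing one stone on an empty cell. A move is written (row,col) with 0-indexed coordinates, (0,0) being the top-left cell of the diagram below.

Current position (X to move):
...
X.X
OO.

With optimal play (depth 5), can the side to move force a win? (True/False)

[.../X.X/OO.] X move#1: (0,0):-1/X../X.X/OO., (0,1):-1/.X./X.X/OO., (0,2):-1/..X/X.X/OO., (1,1):-1/.../XXX/OO., (2,2):+1/.../X.X/OOX*
[.../X.X/OOX] O move#2: (0,0):-1/O../X.X/OOX*, (0,1):-1/.O./X.X/OOX, (0,2):-1/..O/X.X/OOX, (1,1):-1/.../XOX/OOX
[O../X.X/OOX] X move#3: (0,1):+1/OX./X.X/OOX*, (0,2):+1/O.X/X.X/OOX, (1,1):+1/O../XXX/OOX
[OX./X.X/OOX] O move#4: (0,2):-1/OXO/X.X/OOX*, (1,1):-1/OX./XOX/OOX
[OXO/X.X/OOX] X move#5: (1,1):+1/OXO/XXX/OOX*
[OXO/XXX/OOX] end (terminal -1, O#6); searched .../X.X/OO. to 5

X winning at [.../X.X/OO.]: True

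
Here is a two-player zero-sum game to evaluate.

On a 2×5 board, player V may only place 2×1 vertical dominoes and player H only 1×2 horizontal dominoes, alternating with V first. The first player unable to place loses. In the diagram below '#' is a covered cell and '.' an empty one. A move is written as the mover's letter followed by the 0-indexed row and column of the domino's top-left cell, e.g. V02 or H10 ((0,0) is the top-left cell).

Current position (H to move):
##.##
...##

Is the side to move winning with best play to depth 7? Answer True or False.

H winning at [##.##/...##]: True

p1 H@[##.##/...##]: H10[##.##/##.##]-1 H11[##.##/.####]+1*
p2 V@[##.##/.####] terminal -1; root [##.##/...##] d7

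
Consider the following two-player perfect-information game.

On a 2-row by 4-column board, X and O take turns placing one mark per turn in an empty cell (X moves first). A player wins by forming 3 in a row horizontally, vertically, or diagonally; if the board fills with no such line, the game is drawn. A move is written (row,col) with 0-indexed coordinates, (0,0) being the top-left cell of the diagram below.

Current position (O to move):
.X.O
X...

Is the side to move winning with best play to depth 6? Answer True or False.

[.X.O/X...] O move#1: (0,0):+0/OX.O/X...*, (0,2):+0/.XOO/X..., (1,1):+0/.X.O/XO.., (1,2):+0/.X.O/X.O., (1,3):+0/.X.O/X..O
[OX.O/X...] X move#2: (0,2):+0/OXXO/X...*, (1,1):+0/OX.O/XX.., (1,2):+0/OX.O/X.X., (1,3):+0/OX.O/X..X
[OXXO/X...] O move#3: (1,1):+0/OXXO/XO..*, (1,2):+0/OXXO/X.O., (1,3):+0/OXXO/X..O
[OXXO/XO..] X move#4: (1,2):+0/OXXO/XOX.*, (1,3):+0/OXXO/XO.X
[OXXO/XOX.] O move#5: (1,3):+0/OXXO/XOXO*
[OXXO/XOXO] end (terminal +0, X#6); searched .X.O/X... to 6

O winning at [.X.O/X...]: False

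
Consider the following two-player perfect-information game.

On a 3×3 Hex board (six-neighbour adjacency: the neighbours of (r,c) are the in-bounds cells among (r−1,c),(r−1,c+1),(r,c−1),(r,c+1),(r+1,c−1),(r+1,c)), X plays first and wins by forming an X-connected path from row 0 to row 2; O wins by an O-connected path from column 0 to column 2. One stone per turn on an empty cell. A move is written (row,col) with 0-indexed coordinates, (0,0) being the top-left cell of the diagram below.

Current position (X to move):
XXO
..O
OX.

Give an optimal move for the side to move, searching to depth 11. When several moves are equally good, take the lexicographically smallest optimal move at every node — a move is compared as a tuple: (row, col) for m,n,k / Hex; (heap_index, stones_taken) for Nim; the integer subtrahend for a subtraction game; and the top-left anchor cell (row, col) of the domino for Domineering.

X's best at [XXO/..O/OX.]: (1,1)

[XXO/..O/OX.] X move#1: (1,0):-1/XXO/X.O/OX., (1,1):+1/XXO/.XO/OX.*, (2,2):-1/XXO/..O/OXX
[XXO/.XO/OX.] end (terminal -1, O#2); searched XXO/..O/OX. to 11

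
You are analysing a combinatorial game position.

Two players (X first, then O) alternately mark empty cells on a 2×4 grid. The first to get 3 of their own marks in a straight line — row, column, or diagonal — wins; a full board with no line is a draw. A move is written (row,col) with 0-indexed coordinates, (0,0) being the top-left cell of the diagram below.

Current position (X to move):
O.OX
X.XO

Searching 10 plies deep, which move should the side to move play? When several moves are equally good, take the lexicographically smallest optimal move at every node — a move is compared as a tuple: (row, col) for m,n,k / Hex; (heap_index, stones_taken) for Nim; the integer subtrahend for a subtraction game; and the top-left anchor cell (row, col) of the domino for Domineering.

X's best at [O.OX/X.XO]: (1,1)

ply 1, X at O.OX/X.XO | (0,1)=+0→OXOX/X.XO; (1,1)=+1→O.OX/XXXO*
ply 2: O.OX/XXXO is terminal -1 (O); from O.OX/X.XO depth 10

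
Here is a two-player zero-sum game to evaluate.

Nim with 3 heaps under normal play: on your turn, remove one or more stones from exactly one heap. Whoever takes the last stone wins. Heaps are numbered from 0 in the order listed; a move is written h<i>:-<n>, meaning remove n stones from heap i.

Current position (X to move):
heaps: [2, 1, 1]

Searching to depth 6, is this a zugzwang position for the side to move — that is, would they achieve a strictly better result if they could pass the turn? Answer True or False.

ply 1, X at (2,1,1) | h0:-1=-1→(1,1,1); h0:-2=+1→(0,1,1)*; h1:-1=-1→(2,0,1); h2:-1=-1→(2,1,0)
ply 2, O at (0,1,1) | h1:-1=-1→(0,0,1)*; h2:-1=-1→(0,1,0)
ply 3, X at (0,0,1) | h2:-1=+1→(0,0,0)*
ply 4: (0,0,0) is terminal -1 (O); from (2,1,1) depth 6
pass branch (O moves first from the same position):
  | ply 1, O at (2,1,1) | h0:-1=-1→(1,1,1); h0:-2=+1→(0,1,1)*; h1:-1=-1→(2,0,1); h2:-1=-1→(2,1,0)
  | ply 2, X at (0,1,1) | h1:-1=-1→(0,0,1)*; h2:-1=-1→(0,1,0)
  | ply 3, O at (0,0,1) | h2:-1=+1→(0,0,0)*
  | ply 4: (0,0,0) is terminal -1 (X); from (2,1,1) depth 6
X moving scores +1; X passing scores -1

zugzwang((2,1,1), X) = False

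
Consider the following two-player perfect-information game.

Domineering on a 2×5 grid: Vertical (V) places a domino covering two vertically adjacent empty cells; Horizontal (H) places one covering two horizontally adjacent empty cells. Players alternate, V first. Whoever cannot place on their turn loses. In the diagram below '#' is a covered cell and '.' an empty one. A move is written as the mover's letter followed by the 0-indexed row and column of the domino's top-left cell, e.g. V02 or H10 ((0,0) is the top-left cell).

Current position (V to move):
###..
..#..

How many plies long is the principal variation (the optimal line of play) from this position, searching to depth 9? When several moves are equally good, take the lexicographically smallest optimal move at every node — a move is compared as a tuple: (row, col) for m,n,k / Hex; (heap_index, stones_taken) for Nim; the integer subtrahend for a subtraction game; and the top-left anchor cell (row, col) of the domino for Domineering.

p1 V@[###../..#..]: V03[####./..##.]+1* V04[###.#/..#.#]+1
p2 H@[####./..##.]: H10[####./####.]-1*
p3 V@[####./####.]: V04[#####/#####]+1*
p4 H@[#####/#####] terminal -1; root [###../..#..] d9

PV length from [###../..#..]: 3 plies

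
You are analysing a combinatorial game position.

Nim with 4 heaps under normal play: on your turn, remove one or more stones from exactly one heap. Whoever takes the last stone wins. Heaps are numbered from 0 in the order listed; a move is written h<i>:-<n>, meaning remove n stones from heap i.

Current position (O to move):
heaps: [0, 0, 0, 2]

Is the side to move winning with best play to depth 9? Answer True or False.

O winning at [(0,0,0,2)]: True

p1 O@[(0,0,0,2)]: h3:-1[(0,0,0,1)]-1 h3:-2[(0,0,0,0)]+1*
p2 X@[(0,0,0,0)] terminal -1; root [(0,0,0,2)] d9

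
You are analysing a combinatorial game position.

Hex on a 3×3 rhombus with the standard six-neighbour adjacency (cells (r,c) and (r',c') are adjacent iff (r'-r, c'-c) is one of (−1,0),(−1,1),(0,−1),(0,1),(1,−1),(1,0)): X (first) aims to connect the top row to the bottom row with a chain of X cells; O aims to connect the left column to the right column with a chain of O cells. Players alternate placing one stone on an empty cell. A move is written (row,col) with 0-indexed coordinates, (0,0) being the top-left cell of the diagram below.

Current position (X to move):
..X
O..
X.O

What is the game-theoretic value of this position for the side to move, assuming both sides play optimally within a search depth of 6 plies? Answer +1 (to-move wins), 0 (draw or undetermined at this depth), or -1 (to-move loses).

[..X/O../X.O] X move#1: (0,0):-1/X.X/O../X.O, (0,1):-1/.XX/O../X.O, (1,1):+1/..X/OX./X.O*, (1,2):+1/..X/O.X/X.O, (2,1):+1/..X/O../XXO
[..X/OX./X.O] end (terminal -1, O#2); searched ..X/O../X.O to 6

value(..X/O../X.O, X) = +1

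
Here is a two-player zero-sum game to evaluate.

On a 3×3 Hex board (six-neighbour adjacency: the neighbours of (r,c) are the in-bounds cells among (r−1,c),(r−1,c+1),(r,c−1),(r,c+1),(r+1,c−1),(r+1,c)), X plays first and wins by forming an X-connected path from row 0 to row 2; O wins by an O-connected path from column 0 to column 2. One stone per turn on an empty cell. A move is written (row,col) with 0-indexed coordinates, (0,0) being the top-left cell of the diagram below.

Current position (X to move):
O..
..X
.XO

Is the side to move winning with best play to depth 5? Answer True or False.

X winning at [O../..X/.XO]: True

[O../..X/.XO] X move#1: (0,1):+1/OX./..X/.XO*, (0,2):+1/O.X/..X/.XO, (1,0):+1/O../X.X/.XO, (1,1):+1/O../.XX/.XO, (2,0):+1/O../..X/XXO
[OX./..X/.XO] O move#2: (0,2):-1/OXO/..X/.XO*, (1,0):-1/OX./O.X/.XO, (1,1):-1/OX./.OX/.XO, (2,0):-1/OX./..X/OXO
[OXO/..X/.XO] X move#3: (1,0):+1/OXO/X.X/.XO*, (1,1):+1/OXO/.XX/.XO, (2,0):+1/OXO/..X/XXO
[OXO/X.X/.XO] O move#4: (1,1):-1/OXO/XOX/.XO*, (2,0):-1/OXO/X.X/OXO
[OXO/XOX/.XO] X move#5: (2,0):+1/OXO/XOX/XXO*
[OXO/XOX/XXO] end (terminal -1, O#6); searched O../..X/.XO to 5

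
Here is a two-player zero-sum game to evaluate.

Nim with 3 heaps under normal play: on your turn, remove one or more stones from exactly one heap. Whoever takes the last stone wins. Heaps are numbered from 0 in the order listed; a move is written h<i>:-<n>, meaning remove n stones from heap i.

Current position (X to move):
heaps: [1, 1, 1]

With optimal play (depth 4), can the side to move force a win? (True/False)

X winning at [(1,1,1)]: True

[(1,1,1)] X move#1: h0:-1:+1/(0,1,1)*, h1:-1:+1/(1,0,1), h2:-1:+1/(1,1,0)
[(0,1,1)] O move#2: h1:-1:-1/(0,0,1)*, h2:-1:-1/(0,1,0)
[(0,0,1)] X move#3: h2:-1:+1/(0,0,0)*
[(0,0,0)] end (terminal -1, O#4); searched (1,1,1) to 4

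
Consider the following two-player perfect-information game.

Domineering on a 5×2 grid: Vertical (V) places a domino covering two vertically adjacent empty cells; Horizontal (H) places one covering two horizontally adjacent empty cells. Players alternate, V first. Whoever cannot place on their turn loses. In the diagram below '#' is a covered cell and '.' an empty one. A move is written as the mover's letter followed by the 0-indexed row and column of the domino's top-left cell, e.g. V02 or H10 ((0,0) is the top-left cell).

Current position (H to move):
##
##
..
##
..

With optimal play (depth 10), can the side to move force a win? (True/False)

p1 H@[##/##/../##/..]: H20[##/##/##/##/..]+1* H40[##/##/../##/##]+1
p2 V@[##/##/##/##/..] terminal -1; root [##/##/../##/..] d10

H winning at [##/##/../##/..]: True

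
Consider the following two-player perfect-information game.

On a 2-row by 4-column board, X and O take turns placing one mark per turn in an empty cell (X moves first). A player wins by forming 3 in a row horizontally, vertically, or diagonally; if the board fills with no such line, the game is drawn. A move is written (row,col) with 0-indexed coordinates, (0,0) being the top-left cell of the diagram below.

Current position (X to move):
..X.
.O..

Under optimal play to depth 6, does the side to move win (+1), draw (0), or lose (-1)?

value(..X./.O.., X) = +1

ply 1, X at ..X./.O.. | (0,0)=+0→X.X./.O..; (0,1)=+1→.XX./.O..*; (0,3)=+0→..XX/.O..; (1,0)=+0→..X./XO..; (1,2)=+0→..X./.OX.; (1,3)=+0→..X./.O.X
ply 2, O at .XX./.O.. | (0,0)=-1→OXX./.O..*; (0,3)=-1→.XXO/.O..; (1,0)=-1→.XX./OO..; (1,2)=-1→.XX./.OO.; (1,3)=-1→.XX./.O.O
ply 3, X at OXX./.O.. | (0,3)=+1→OXXX/.O..*; (1,0)=+0→OXX./XO..; (1,2)=+0→OXX./.OX.; (1,3)=+0→OXX./.O.X
ply 4: OXXX/.O.. is terminal -1 (O); from ..X./.O.. depth 6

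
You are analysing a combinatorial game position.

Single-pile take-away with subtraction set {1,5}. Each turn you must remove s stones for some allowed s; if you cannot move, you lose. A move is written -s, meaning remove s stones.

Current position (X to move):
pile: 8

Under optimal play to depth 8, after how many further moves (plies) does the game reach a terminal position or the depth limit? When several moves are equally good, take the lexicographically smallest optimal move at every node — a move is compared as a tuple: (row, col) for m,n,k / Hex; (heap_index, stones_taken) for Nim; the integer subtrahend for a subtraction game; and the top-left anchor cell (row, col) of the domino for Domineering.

ply 1, X at 8 | -1=-1→7*; -5=-1→3
ply 2, O at 7 | -1=+1→6*; -5=+1→2
ply 3, X at 6 | -1=-1→5*; -5=-1→1
ply 4, O at 5 | -1=+1→4*; -5=+1→0
ply 5, X at 4 | -1=-1→3*
ply 6, O at 3 | -1=+1→2*
ply 7, X at 2 | -1=-1→1*
ply 8, O at 1 | -1=+1→0*
ply 9: 0 is terminal -1 (X); from 8 depth 8

PV length from [8]: 8 plies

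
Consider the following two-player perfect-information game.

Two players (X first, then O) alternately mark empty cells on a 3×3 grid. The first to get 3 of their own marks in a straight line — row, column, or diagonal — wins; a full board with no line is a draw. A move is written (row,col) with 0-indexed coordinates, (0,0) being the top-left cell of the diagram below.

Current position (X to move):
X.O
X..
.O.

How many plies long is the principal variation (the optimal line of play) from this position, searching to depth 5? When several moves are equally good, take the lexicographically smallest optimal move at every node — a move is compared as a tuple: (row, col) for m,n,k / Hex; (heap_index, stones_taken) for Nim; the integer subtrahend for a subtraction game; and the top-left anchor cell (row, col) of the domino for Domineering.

[X.O/X../.O.] X move#1: (0,1):-1/XXO/X../.O., (1,1):+1/X.O/XX./.O.*, (1,2):+1/X.O/X.X/.O., (2,0):+1/X.O/X../XO., (2,2):+1/X.O/X../.OX
[X.O/XX./.O.] O move#2: (0,1):-1/XOO/XX./.O.*, (1,2):-1/X.O/XXO/.O., (2,0):-1/X.O/XX./OO., (2,2):-1/X.O/XX./.OO
[XOO/XX./.O.] X move#3: (1,2):+1/XOO/XXX/.O.*, (2,0):+1/XOO/XX./XO., (2,2):+1/XOO/XX./.OX
[XOO/XXX/.O.] end (terminal -1, O#4); searched X.O/X../.O. to 5

PV length from [X.O/X../.O.]: 3 plies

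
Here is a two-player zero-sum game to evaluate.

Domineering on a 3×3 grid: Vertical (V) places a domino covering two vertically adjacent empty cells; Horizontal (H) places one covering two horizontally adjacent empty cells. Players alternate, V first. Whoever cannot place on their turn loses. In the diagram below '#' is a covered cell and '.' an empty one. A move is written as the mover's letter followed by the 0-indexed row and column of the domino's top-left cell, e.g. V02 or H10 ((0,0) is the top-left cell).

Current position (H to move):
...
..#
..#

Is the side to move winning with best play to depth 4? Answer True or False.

H winning at [.../..#/..#]: True

[.../..#/..#] H move#1: H00:-1/##./..#/..#, H01:-1/.##/..#/..#, H10:+1/.../###/..#*, H20:-1/.../..#/###
[.../###/..#] end (terminal -1, V#2); searched .../..#/..# to 4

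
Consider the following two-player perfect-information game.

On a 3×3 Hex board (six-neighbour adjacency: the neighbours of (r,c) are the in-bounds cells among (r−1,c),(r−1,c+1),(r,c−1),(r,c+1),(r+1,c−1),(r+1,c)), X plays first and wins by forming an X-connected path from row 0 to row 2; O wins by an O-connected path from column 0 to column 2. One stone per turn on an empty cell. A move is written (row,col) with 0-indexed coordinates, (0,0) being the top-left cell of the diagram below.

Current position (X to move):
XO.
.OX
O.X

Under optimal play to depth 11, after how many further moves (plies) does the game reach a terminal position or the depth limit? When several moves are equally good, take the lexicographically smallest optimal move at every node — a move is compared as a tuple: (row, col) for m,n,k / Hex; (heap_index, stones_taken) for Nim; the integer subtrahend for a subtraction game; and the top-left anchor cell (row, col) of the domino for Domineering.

PV length from [XO./.OX/O.X]: 1 ply

ply 1, X at XO./.OX/O.X | (0,2)=+1→XOX/.OX/O.X*; (1,0)=-1→XO./XOX/O.X; (2,1)=-1→XO./.OX/OXX
ply 2: XOX/.OX/O.X is terminal -1 (O); from XO./.OX/O.X depth 11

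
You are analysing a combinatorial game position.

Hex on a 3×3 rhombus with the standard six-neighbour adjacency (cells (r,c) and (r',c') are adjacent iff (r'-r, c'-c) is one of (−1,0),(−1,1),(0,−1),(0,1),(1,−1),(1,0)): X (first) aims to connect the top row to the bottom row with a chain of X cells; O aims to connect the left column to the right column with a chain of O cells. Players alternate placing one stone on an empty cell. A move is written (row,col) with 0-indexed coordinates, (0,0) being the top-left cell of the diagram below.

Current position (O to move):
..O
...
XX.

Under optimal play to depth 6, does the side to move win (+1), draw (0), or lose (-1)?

ply 1, O at ..O/.../XX. | (0,0)=-1→O.O/.../XX.; (0,1)=+1→.OO/.../XX.*; (1,0)=+1→..O/O../XX.; (1,1)=-1→..O/.O./XX.; (1,2)=-1→..O/..O/XX.; (2,2)=-1→..O/.../XXO
ply 2, X at .OO/.../XX. | (0,0)=-1→XOO/.../XX.*; (1,0)=-1→.OO/X../XX.; (1,1)=-1→.OO/.X./XX.; (1,2)=-1→.OO/..X/XX.; (2,2)=-1→.OO/.../XXX
ply 3, O at XOO/.../XX. | (1,0)=+1→XOO/O../XX.*; (1,1)=-1→XOO/.O./XX.; (1,2)=-1→XOO/..O/XX.; (2,2)=-1→XOO/.../XXO
ply 4: XOO/O../XX. is terminal -1 (X); from ..O/.../XX. depth 6

value(..O/.../XX., O) = +1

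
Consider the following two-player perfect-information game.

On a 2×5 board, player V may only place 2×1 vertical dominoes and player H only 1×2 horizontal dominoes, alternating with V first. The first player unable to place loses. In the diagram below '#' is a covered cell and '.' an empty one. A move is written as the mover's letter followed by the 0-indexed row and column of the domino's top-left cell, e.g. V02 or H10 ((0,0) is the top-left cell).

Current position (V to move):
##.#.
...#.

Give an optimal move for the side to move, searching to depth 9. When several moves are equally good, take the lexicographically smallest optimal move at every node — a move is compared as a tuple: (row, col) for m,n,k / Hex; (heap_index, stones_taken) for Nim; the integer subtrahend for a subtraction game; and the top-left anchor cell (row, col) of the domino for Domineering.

p1 V@[##.#./...#.]: V02[####./..##.]+1* V04[##.##/...##]-1
p2 H@[####./..##.]: H10[####./####.]-1*
p3 V@[####./####.]: V04[#####/#####]+1*
p4 H@[#####/#####] terminal -1; root [##.#./...#.] d9

V's best at [##.#./...#.]: V02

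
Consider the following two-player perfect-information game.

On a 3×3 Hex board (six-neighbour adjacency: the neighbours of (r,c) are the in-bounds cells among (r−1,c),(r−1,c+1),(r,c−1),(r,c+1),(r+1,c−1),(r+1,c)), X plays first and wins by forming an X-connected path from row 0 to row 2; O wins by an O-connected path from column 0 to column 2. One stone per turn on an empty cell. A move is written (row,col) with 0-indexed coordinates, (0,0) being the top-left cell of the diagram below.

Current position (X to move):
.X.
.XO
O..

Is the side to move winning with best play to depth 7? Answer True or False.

X winning at [.X./.XO/O..]: True

[.X./.XO/O..] X move#1: (0,0):-1/XX./.XO/O.., (0,2):-1/.XX/.XO/O.., (1,0):-1/.X./XXO/O.., (2,1):+1/.X./.XO/OX.*, (2,2):-1/.X./.XO/O.X
[.X./.XO/OX.] end (terminal -1, O#2); searched .X./.XO/O.. to 7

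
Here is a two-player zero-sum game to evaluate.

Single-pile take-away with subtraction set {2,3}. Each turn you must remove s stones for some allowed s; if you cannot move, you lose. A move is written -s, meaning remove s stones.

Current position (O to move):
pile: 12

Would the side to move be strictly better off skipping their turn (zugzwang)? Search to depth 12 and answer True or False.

zugzwang(12, O) = False

p1 O@[12]: -2[10]+1* -3[9]-1
p2 X@[10]: -2[8]-1* -3[7]-1
p3 O@[8]: -2[6]+1* -3[5]+1
p4 X@[6]: -2[4]-1* -3[3]-1
p5 O@[4]: -2[2]-1 -3[1]+1*
p6 X@[1] terminal -1; root [12] d12
if O skipped the turn, X would face:
~ p1 X@[12]: -2[10]+1* -3[9]-1
~ p2 O@[10]: -2[8]-1* -3[7]-1
~ p3 X@[8]: -2[6]+1* -3[5]+1
~ p4 O@[6]: -2[4]-1* -3[3]-1
~ p5 X@[4]: -2[2]-1 -3[1]+1*
~ p6 O@[1] terminal -1; root [12] d12
compare (O): move=+1 vs pass=-1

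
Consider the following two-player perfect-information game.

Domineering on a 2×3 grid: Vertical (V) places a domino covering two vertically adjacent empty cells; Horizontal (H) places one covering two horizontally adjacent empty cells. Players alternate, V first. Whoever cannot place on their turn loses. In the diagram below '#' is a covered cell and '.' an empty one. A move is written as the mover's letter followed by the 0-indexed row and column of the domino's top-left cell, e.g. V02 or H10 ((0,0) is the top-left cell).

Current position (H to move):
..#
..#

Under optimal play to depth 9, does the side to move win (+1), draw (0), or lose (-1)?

p1 H@[..#/..#]: H00[###/..#]+1* H10[..#/###]+1
p2 V@[###/..#] terminal -1; root [..#/..#] d9

value(..#/..#, H) = +1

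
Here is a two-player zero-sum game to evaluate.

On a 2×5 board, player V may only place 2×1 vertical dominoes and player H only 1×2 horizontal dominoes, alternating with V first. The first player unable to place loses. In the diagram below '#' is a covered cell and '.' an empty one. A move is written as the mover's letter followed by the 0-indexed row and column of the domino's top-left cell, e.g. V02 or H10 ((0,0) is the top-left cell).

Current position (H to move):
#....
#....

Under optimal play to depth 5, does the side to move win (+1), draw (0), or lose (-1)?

[#..../#....] H move#1: H01:-1/###../#...., H02:+1/#.##./#....*, H03:-1/#..##/#...., H11:-1/#..../###.., H12:+1/#..../#.##., H13:-1/#..../#..##
[#.##./#....] V move#2: V01:-1/####./##...*, V04:-1/#.###/#...#
[####./##...] H move#3: H12:-1/####./####., H13:+1/####./##.##*
[####./##.##] end (terminal -1, V#4); searched #..../#.... to 5

value(#..../#...., H) = +1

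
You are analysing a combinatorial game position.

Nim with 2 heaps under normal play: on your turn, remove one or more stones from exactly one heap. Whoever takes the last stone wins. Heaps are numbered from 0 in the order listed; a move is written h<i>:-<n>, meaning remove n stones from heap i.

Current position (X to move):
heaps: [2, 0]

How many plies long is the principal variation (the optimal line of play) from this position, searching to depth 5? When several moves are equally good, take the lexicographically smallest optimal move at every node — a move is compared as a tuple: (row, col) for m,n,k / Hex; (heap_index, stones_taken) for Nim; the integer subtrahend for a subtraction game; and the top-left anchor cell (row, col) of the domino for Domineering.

PV length from [(2,0)]: 1 ply

[(2,0)] X move#1: h0:-1:-1/(1,0), h0:-2:+1/(0,0)*
[(0,0)] end (terminal -1, O#2); searched (2,0) to 5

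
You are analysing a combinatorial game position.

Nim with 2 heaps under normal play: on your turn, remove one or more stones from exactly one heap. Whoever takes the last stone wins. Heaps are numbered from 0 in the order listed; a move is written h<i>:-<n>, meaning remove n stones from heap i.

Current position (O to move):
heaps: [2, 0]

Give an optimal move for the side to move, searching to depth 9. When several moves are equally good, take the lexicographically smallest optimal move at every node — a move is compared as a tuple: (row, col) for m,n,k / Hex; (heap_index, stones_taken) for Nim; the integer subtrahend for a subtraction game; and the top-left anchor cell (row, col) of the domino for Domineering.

O's best at [(2,0)]: h0:-2

p1 O@[(2,0)]: h0:-1[(1,0)]-1 h0:-2[(0,0)]+1*
p2 X@[(0,0)] terminal -1; root [(2,0)] d9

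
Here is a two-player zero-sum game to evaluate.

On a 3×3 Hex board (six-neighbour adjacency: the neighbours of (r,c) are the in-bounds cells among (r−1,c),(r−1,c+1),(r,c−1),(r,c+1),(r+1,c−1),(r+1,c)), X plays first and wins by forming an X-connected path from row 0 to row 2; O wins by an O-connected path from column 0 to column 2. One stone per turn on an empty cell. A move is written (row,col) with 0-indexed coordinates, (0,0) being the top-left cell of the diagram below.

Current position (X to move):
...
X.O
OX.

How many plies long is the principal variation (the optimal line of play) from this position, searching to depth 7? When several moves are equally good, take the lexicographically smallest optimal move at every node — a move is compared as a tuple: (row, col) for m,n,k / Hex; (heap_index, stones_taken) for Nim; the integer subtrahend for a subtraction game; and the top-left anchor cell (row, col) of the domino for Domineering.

[.../X.O/OX.] X move#1: (0,0):-1/X../X.O/OX., (0,1):-1/.X./X.O/OX., (0,2):-1/..X/X.O/OX., (1,1):+1/.../XXO/OX.*, (2,2):-1/.../X.O/OXX
[.../XXO/OX.] O move#2: (0,0):-1/O../XXO/OX.*, (0,1):-1/.O./XXO/OX., (0,2):-1/..O/XXO/OX., (2,2):-1/.../XXO/OXO
[O../XXO/OX.] X move#3: (0,1):+1/OX./XXO/OX.*, (0,2):+1/O.X/XXO/OX., (2,2):+1/O../XXO/OXX
[OX./XXO/OX.] end (terminal -1, O#4); searched .../X.O/OX. to 7

PV length from [.../X.O/OX.]: 3 plies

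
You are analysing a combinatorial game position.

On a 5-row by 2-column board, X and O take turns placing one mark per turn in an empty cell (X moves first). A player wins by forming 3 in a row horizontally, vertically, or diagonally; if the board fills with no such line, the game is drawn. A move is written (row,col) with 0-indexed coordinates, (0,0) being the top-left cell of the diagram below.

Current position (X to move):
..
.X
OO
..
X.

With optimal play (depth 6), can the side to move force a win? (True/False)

ply 1, X at ../.X/OO/../X. | (0,0)=+0→X./.X/OO/../X.*; (0,1)=-1→.X/.X/OO/../X.; (1,0)=+0→../XX/OO/../X.; (3,0)=+0→../.X/OO/X./X.; (3,1)=-1→../.X/OO/.X/X.; (4,1)=-1→../.X/OO/../XX
ply 2, O at X./.X/OO/../X. | (0,1)=+0→XO/.X/OO/../X.*; (1,0)=+0→X./OX/OO/../X.; (3,0)=+0→X./.X/OO/O./X.; (3,1)=+0→X./.X/OO/.O/X.; (4,1)=+0→X./.X/OO/../XO
ply 3, X at XO/.X/OO/../X. | (1,0)=+0→XO/XX/OO/../X.*; (3,0)=+0→XO/.X/OO/X./X.; (3,1)=+0→XO/.X/OO/.X/X.; (4,1)=+0→XO/.X/OO/../XX
ply 4, O at XO/XX/OO/../X. | (3,0)=+0→XO/XX/OO/O./X.*; (3,1)=+0→XO/XX/OO/.O/X.; (4,1)=+0→XO/XX/OO/../XO
ply 5, X at XO/XX/OO/O./X. | (3,1)=+0→XO/XX/OO/OX/X.*; (4,1)=+0→XO/XX/OO/O./XX
ply 6, O at XO/XX/OO/OX/X. | (4,1)=+0→XO/XX/OO/OX/XO*
ply 7: XO/XX/OO/OX/XO is terminal +0 (X); from ../.X/OO/../X. depth 6

X winning at [../.X/OO/../X.]: False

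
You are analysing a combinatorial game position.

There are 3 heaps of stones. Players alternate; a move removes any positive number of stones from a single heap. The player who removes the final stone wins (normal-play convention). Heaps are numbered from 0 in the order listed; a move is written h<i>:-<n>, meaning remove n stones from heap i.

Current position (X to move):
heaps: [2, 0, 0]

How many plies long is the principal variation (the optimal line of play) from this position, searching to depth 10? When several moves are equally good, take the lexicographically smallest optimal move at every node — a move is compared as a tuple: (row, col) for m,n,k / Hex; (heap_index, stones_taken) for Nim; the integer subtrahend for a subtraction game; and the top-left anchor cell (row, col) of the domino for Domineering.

[(2,0,0)] X move#1: h0:-1:-1/(1,0,0), h0:-2:+1/(0,0,0)*
[(0,0,0)] end (terminal -1, O#2); searched (2,0,0) to 10

PV length from [(2,0,0)]: 1 ply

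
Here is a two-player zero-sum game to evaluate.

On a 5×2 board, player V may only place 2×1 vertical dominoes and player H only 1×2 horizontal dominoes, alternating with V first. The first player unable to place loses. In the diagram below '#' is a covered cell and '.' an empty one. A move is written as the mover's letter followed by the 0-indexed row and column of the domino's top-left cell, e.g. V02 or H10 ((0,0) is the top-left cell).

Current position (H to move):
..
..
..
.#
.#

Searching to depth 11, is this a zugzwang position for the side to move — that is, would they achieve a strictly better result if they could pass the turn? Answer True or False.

zugzwang(../../../.#/.#, H) = False

p1 H@[../../../.#/.#]: H00[##/../../.#/.#]-1 H10[../##/../.#/.#]+1* H20[../../##/.#/.#]-1
p2 V@[../##/../.#/.#]: V20[../##/#./##/.#]-1* V30[../##/../##/##]-1
p3 H@[../##/#./##/.#]: H00[##/##/#./##/.#]+1*
p4 V@[##/##/#./##/.#] terminal -1; root [../../../.#/.#] d11
if H skipped the turn, V would face:
~ p1 V@[../../../.#/.#]: V00[#./#./../.#/.#]+1* V01[.#/.#/../.#/.#]+1 V10[../#./#./.#/.#]+1 V11[../.#/.#/.#/.#]+1 V20[../../#./##/.#]-1 V30[../../../##/##]-1
~ p2 H@[#./#./../.#/.#]: H20[#./#./##/.#/.#]-1*
~ p3 V@[#./#./##/.#/.#]: V01[##/##/##/.#/.#]+1* V30[#./#./##/##/##]+1
~ p4 H@[##/##/##/.#/.#] terminal -1; root [../../../.#/.#] d11
compare (H): move=+1 vs pass=-1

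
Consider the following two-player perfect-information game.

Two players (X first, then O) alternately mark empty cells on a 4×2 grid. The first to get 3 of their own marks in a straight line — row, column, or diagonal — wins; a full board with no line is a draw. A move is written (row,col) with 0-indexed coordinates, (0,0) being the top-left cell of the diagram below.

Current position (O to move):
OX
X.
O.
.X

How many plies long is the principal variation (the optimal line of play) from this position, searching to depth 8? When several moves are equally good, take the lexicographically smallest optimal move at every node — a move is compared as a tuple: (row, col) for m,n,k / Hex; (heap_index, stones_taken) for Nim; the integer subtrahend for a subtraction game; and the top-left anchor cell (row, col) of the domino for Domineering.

p1 O@[OX/X./O./.X]: (1,1)[OX/XO/O./.X]+0* (2,1)[OX/X./OO/.X]+0 (3,0)[OX/X./O./OX]+0
p2 X@[OX/XO/O./.X]: (2,1)[OX/XO/OX/.X]+0* (3,0)[OX/XO/O./XX]+0
p3 O@[OX/XO/OX/.X]: (3,0)[OX/XO/OX/OX]+0*
p4 X@[OX/XO/OX/OX] terminal +0; root [OX/X./O./.X] d8

PV length from [OX/X./O./.X]: 3 plies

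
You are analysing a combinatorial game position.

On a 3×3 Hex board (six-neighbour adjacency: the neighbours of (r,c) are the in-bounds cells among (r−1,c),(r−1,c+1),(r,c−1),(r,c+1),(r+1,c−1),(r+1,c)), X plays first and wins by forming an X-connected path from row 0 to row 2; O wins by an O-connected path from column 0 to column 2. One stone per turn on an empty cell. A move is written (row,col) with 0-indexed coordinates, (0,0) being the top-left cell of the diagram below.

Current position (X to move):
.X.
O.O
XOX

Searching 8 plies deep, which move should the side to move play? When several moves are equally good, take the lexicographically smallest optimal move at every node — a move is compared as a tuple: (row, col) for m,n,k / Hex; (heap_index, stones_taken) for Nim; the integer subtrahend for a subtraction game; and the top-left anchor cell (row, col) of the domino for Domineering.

X's best at [.X./O.O/XOX]: (1,1)

ply 1, X at .X./O.O/XOX | (0,0)=-1→XX./O.O/XOX; (0,2)=-1→.XX/O.O/XOX; (1,1)=+1→.X./OXO/XOX*
ply 2: .X./OXO/XOX is terminal -1 (O); from .X./O.O/XOX depth 8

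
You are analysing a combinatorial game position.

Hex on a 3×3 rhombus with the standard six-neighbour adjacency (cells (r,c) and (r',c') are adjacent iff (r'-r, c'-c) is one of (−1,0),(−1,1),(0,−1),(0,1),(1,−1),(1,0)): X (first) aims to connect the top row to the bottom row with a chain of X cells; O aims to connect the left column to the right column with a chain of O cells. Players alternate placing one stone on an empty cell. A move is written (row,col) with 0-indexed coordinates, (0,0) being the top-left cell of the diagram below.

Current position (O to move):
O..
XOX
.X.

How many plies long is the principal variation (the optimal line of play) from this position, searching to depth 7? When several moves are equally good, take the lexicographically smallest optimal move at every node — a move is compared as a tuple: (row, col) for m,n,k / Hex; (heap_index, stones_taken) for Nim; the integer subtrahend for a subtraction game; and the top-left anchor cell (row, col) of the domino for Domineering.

PV length from [O../XOX/.X.]: 3 plies

[O../XOX/.X.] O move#1: (0,1):-1/OO./XOX/.X., (0,2):+1/O.O/XOX/.X.*, (2,0):-1/O../XOX/OX., (2,2):-1/O../XOX/.XO
[O.O/XOX/.X.] X move#2: (0,1):-1/OXO/XOX/.X.*, (2,0):-1/O.O/XOX/XX., (2,2):-1/O.O/XOX/.XX
[OXO/XOX/.X.] O move#3: (2,0):+1/OXO/XOX/OX.*, (2,2):-1/OXO/XOX/.XO
[OXO/XOX/OX.] end (terminal -1, X#4); searched O../XOX/.X. to 7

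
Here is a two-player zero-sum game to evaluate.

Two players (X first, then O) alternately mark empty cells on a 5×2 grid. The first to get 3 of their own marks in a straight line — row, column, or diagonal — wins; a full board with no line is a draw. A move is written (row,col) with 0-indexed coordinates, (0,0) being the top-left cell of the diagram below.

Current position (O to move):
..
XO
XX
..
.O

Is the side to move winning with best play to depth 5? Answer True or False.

[../XO/XX/../.O] O move#1: (0,0):-1/O./XO/XX/../.O*, (0,1):-1/.O/XO/XX/../.O, (3,0):-1/../XO/XX/O./.O, (3,1):-1/../XO/XX/.O/.O, (4,0):-1/../XO/XX/../OO
[O./XO/XX/../.O] X move#2: (0,1):+0/OX/XO/XX/../.O, (3,0):+1/O./XO/XX/X./.O*, (3,1):+0/O./XO/XX/.X/.O, (4,0):+0/O./XO/XX/../XO
[O./XO/XX/X./.O] end (terminal -1, O#3); searched ../XO/XX/../.O to 5

O winning at [../XO/XX/../.O]: False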